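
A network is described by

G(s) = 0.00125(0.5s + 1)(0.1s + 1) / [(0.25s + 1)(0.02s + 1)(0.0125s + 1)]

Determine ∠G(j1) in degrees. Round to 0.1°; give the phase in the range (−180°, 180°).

16.4°

At ω = 1 rad/s:
zero (1 + j1·0.5) = 1 + j0.5 → |·| ≈ 1.118, ∠ ≈ 26.57°
zero (1 + j1·0.1) = 1 + j0.1 → |·| ≈ 1.005, ∠ ≈ 5.71°
pole (1 + j1·0.25) = 1 + j0.25 → |·| ≈ 1.0308, ∠ ≈ 14.04°
pole (1 + j1·0.02) = 1 + j0.02 → |·| ≈ 1.0002, ∠ ≈ 1.15°
pole (1 + j1·0.0125) = 1 + j0.0125 → |·| ≈ 1.0001, ∠ ≈ 0.72°
∠G = (26.57° + 5.71°) − (14.04° + 1.15° + 0.72°) = 16.37°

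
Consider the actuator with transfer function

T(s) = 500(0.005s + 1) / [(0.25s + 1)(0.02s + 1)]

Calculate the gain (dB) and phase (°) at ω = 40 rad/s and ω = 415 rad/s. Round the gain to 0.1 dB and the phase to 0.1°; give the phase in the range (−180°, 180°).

ω = 40: 32.0 dB, -111.6°; ω = 415: 2.5 dB, -108.3°

At ω = 40 rad/s:
zero (1 + j40·0.005) = 1 + j0.2 → |·| ≈ 1.0198, ∠ ≈ 11.31°
pole (1 + j40·0.25) = 1 + j10 → |·| ≈ 10.05, ∠ ≈ 84.29°
pole (1 + j40·0.02) = 1 + j0.8 → |·| ≈ 1.2806, ∠ ≈ 38.66°
|T| = 500 · 1.0198 / (10.05 · 1.2806) ≈ 39.619
Gain = 20 log₁₀(39.619) ≈ 31.96 dB
∠T = (11.31°) − (84.29° + 38.66°) = -111.64°

At ω = 415 rad/s:
zero (1 + j415·0.005) = 1 + j2.075 → |·| ≈ 2.3034, ∠ ≈ 64.27°
pole (1 + j415·0.25) = 1 + j103.75 → |·| ≈ 103.75, ∠ ≈ 89.45°
pole (1 + j415·0.02) = 1 + j8.3 → |·| ≈ 8.36, ∠ ≈ 83.13°
|T| = 500 · 2.3034 / (103.75 · 8.36) ≈ 1.3278
Gain = 20 log₁₀(1.3278) ≈ 2.46 dB
∠T = (64.27°) − (89.45° + 83.13°) = -108.31°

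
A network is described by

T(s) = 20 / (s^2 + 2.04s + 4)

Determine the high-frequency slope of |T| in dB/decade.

-40 dB/decade

Each pole contributes −20 dB/decade at high frequency; each zero contributes +20 dB/decade.
Net: 0 zero(s) − 2 pole(s) → -40 dB/decade.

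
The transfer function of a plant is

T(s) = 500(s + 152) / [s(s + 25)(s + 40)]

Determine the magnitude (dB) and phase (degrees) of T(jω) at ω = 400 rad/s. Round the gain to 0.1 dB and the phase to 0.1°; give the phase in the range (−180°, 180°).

At s = jω = j400:
zero (s+152): 152 + j400 → |·| = √(152²+400²) = √183104 ≈ 427.91, ∠ = arctan(400/152) ≈ 69.19°
pole (s+25): 25 + j400 → |·| = √(25²+400²) = √160625 ≈ 400.78, ∠ = arctan(400/25) ≈ 86.42°
pole (s+40): 40 + j400 → |·| = √(40²+400²) = √161600 ≈ 402, ∠ = arctan(400/40) ≈ 84.29°
pole at origin: |s| = 400, ∠ = 90.00° (in denominator)
|T| = 500 · 427.91 / 6.4445e+07 ≈ 0.00332
Gain = 20 log₁₀(0.00332) ≈ -49.58 dB
∠T = 69.19° − 260.71° = -191.52° ≡ 168.48° (principal value)

-49.6 dB, 168.5°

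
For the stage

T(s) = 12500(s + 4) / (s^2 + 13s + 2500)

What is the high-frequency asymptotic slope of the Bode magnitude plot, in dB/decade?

-20 dB/decade

Each pole contributes −20 dB/decade at high frequency; each zero contributes +20 dB/decade.
Net: 1 zero(s) − 2 pole(s) → -20 dB/decade.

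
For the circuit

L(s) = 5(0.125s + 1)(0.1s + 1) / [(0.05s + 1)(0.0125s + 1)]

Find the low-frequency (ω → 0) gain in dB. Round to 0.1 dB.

14.0 dB

L(0) = 5 · 1 / 1 = 5
20 log₁₀(5) ≈ 13.98 dB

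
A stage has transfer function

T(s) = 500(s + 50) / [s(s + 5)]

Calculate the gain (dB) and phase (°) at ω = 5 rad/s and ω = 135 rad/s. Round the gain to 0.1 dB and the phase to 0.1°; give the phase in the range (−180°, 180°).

ω = 5: 57.0 dB, -129.3°; ω = 135: 11.9 dB, -108.2°

At s = jω = j5:
zero (s+50): 50 + j5 → |·| = √(50²+5²) = √2525 ≈ 50.249, ∠ = arctan(5/50) ≈ 5.71°
pole (s+5): 5 + j5 → |·| = √(5²+5²) = √50 ≈ 7.0711, ∠ = arctan(5/5) ≈ 45.00°
pole at origin: |s| = 5, ∠ = 90.00° (in denominator)
|T| = 500 · 50.249 / 35.355 ≈ 710.63
Gain = 20 log₁₀(710.63) ≈ 57.03 dB
∠T = 5.71° − 135.00° = -129.29°

At s = jω = j135:
zero (s+50): 50 + j135 → |·| = √(50²+135²) = √20725 ≈ 143.96, ∠ = arctan(135/50) ≈ 69.68°
pole (s+5): 5 + j135 → |·| = √(5²+135²) = √18250 ≈ 135.09, ∠ = arctan(135/5) ≈ 87.88°
pole at origin: |s| = 135, ∠ = 90.00° (in denominator)
|T| = 500 · 143.96 / 18237 ≈ 3.9469
Gain = 20 log₁₀(3.9469) ≈ 11.93 dB
∠T = 69.68° − 177.88° = -108.20°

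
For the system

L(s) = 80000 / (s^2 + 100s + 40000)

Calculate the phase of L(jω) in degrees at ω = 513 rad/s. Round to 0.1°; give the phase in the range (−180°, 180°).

At s = jω = j513:
quadratic: (j513)² + 100·j513 + 40000 = -223169 + j51300 → |·| ≈ 2.2899e+05, ∠ ≈ 167.05°
∠L = 0.00° − 167.05° = -167.05°

-167.1°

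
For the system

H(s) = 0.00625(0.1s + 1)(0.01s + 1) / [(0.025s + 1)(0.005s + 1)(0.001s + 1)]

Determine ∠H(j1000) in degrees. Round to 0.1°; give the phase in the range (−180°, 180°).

At ω = 1000 rad/s:
zero (1 + j1000·0.1) = 1 + j100 → |·| ≈ 100, ∠ ≈ 89.43°
zero (1 + j1000·0.01) = 1 + j10 → |·| ≈ 10.05, ∠ ≈ 84.29°
pole (1 + j1000·0.025) = 1 + j25 → |·| ≈ 25.02, ∠ ≈ 87.71°
pole (1 + j1000·0.005) = 1 + j5 → |·| ≈ 5.099, ∠ ≈ 78.69°
pole (1 + j1000·0.001) = 1 + j1 → |·| ≈ 1.4142, ∠ ≈ 45.00°
∠H = (89.43° + 84.29°) − (87.71° + 78.69° + 45.00°) = -37.68°

-37.7°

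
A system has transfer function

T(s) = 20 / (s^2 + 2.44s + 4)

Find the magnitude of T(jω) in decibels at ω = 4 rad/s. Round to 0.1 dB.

At s = jω = j4:
quadratic: (j4)² + 2.44·j4 + 4 = -12 + j9.76 → |·| ≈ 15.468, ∠ ≈ 140.88°
|T| = 20 / 15.468 ≈ 1.293
Gain = 20 log₁₀(1.293) ≈ 2.23 dB

2.2 dB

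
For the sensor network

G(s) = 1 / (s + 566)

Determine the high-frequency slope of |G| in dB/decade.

-20 dB/decade

Each pole contributes −20 dB/decade at high frequency; each zero contributes +20 dB/decade.
Net: 0 zero(s) − 1 pole(s) → -20 dB/decade.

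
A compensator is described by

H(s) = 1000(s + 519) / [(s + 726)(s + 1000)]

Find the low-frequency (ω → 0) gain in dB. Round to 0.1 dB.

-2.9 dB

H(0) = 1000·519 / (726·1000) ≈ 0.71488
20 log₁₀(0.71488) ≈ -2.92 dB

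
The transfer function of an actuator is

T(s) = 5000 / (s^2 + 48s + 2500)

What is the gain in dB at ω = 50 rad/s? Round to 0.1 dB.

At s = jω = j50:
quadratic: (j50)² + 48·j50 + 2500 = 0 + j2400 → |·| ≈ 2400, ∠ ≈ 90.00°
|T| = 5000 / 2400 ≈ 2.0833
Gain = 20 log₁₀(2.0833) ≈ 6.38 dB

6.4 dB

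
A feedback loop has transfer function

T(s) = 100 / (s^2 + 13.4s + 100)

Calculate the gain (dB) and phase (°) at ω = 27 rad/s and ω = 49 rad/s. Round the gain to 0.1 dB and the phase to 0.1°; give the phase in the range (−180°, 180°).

At s = jω = j27:
quadratic: (j27)² + 13.4·j27 + 100 = -629 + j361.8 → |·| ≈ 725.63, ∠ ≈ 150.09°
|T| = 100 / 725.63 ≈ 0.13781
Gain = 20 log₁₀(0.13781) ≈ -17.21 dB
∠T = 0.00° − 150.09° = -150.09°

At s = jω = j49:
quadratic: (j49)² + 13.4·j49 + 100 = -2301 + j656.6 → |·| ≈ 2392.8, ∠ ≈ 164.07°
|T| = 100 / 2392.8 ≈ 0.041792
Gain = 20 log₁₀(0.041792) ≈ -27.58 dB
∠T = 0.00° − 164.07° = -164.07°

ω = 27: -17.2 dB, -150.1°; ω = 49: -27.6 dB, -164.1°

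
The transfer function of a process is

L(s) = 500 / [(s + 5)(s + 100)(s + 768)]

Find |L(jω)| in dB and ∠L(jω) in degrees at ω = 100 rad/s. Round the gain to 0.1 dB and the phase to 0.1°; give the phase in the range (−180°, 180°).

At s = jω = j100:
pole (s+5): 5 + j100 → |·| = √(5²+100²) = √10025 ≈ 100.12, ∠ = arctan(100/5) ≈ 87.14°
pole (s+100): 100 + j100 → |·| = √(100²+100²) = √20000 ≈ 141.42, ∠ = arctan(100/100) ≈ 45.00°
pole (s+768): 768 + j100 → |·| = √(768²+100²) = √599824 ≈ 774.48, ∠ = arctan(100/768) ≈ 7.42°
|L| = 500 / 1.0966e+07 ≈ 4.5595e-05
Gain = 20 log₁₀(4.5595e-05) ≈ -86.82 dB
∠L = 0.00° − 139.56° = -139.56°

-86.8 dB, -139.6°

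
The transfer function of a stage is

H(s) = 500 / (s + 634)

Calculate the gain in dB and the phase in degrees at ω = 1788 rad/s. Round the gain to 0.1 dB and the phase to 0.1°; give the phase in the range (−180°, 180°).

-11.6 dB, -70.5°

Substitute s = j1788:
Numerator: 500 = 500 + j0
Denominator: (j1788) + 634 = 634 + j1788
|N| = √(500² + 0²) ≈ 500, ∠N ≈ 0.00°
|D| = √(634² + 1788²) ≈ 1897.1, ∠D ≈ 70.48°
|H| = 500 / 1897.1 ≈ 0.26356
Gain = 20 log₁₀(0.26356) ≈ -11.58 dB
∠H = 0.00° − 70.48° = -70.48°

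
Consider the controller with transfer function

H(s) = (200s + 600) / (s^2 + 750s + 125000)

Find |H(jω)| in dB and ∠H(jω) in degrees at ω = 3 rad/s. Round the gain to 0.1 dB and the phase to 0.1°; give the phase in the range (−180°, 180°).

-43.4 dB, 44.0°

Substitute s = j3:
Numerator: 200(j3) + 600 = 600 + j600
Denominator: (j3)^2 + 750(j3) + 125000 = 124991 + j2250
|N| = √(600² + 600²) ≈ 848.53, ∠N ≈ 45.00°
|D| = √(124991² + 2250²) ≈ 1.2501e+05, ∠D ≈ 1.03°
|H| = 848.53 / 1.2501e+05 ≈ 0.0067877
Gain = 20 log₁₀(0.0067877) ≈ -43.37 dB
∠H = 45.00° − 1.03° = 43.97°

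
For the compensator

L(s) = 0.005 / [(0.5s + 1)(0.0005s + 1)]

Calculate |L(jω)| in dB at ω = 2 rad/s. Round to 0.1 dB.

At ω = 2 rad/s:
pole (1 + j2·0.5) = 1 + j1 → |·| ≈ 1.4142, ∠ ≈ 45.00°
pole (1 + j2·0.0005) = 1 + j0.001 → |·| ≈ 1, ∠ ≈ 0.06°
|L| = 0.005 · 1 / (1.4142 · 1) ≈ 0.0035356
Gain = 20 log₁₀(0.0035356) ≈ -49.03 dB

-49.0 dB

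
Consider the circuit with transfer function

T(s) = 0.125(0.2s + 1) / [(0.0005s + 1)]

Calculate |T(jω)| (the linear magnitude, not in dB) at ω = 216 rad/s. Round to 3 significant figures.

5.37

At ω = 216 rad/s:
zero (1 + j216·0.2) = 1 + j43.2 → |·| ≈ 43.212, ∠ ≈ 88.67°
pole (1 + j216·0.0005) = 1 + j0.108 → |·| ≈ 1.0058, ∠ ≈ 6.16°
|T| = 0.125 · 43.212 / (1.0058) ≈ 5.3704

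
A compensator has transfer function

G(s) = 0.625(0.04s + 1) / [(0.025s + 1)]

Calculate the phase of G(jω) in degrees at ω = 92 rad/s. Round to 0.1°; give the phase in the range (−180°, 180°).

At ω = 92 rad/s:
zero (1 + j92·0.04) = 1 + j3.68 → |·| ≈ 3.8134, ∠ ≈ 74.80°
pole (1 + j92·0.025) = 1 + j2.3 → |·| ≈ 2.508, ∠ ≈ 66.50°
∠G = (74.80°) − (66.50°) = 8.30°

8.3°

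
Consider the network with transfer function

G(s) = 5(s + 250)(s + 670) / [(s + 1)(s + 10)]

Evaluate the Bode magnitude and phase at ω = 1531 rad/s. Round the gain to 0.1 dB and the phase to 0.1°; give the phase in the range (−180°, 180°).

At s = jω = j1531:
zero (s+250): 250 + j1531 → |·| = √(250²+1531²) = √2406461 ≈ 1551.3, ∠ = arctan(1531/250) ≈ 80.73°
zero (s+670): 670 + j1531 → |·| = √(670²+1531²) = √2792861 ≈ 1671.2, ∠ = arctan(1531/670) ≈ 66.36°
pole (s+1): 1 + j1531 → |·| = √(1²+1531²) = √2343962 ≈ 1531, ∠ = arctan(1531/1) ≈ 89.96°
pole (s+10): 10 + j1531 → |·| = √(10²+1531²) = √2344061 ≈ 1531, ∠ = arctan(1531/10) ≈ 89.63°
|G| = 5 · 2.5925e+06 / 2.344e+06 ≈ 5.5301
Gain = 20 log₁₀(5.5301) ≈ 14.85 dB
∠G = 147.09° − 179.59° = -32.50°

14.9 dB, -32.5°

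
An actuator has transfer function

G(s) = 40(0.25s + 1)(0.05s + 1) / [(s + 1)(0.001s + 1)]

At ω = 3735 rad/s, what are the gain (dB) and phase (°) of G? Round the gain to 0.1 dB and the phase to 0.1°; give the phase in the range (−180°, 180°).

At ω = 3735 rad/s:
zero (1 + j3735·0.25) = 1 + j933.75 → |·| ≈ 933.75, ∠ ≈ 89.94°
zero (1 + j3735·0.05) = 1 + j186.75 → |·| ≈ 186.75, ∠ ≈ 89.69°
pole (1 + j3735·1) = 1 + j3735 → |·| ≈ 3735, ∠ ≈ 89.98°
pole (1 + j3735·0.001) = 1 + j3.735 → |·| ≈ 3.8666, ∠ ≈ 75.01°
|G| = 40 · 933.75 · 186.75 / (3735 · 3.8666) ≈ 482.98
Gain = 20 log₁₀(482.98) ≈ 53.68 dB
∠G = (89.94° + 89.69°) − (89.98° + 75.01°) = 14.64°

53.7 dB, 14.6°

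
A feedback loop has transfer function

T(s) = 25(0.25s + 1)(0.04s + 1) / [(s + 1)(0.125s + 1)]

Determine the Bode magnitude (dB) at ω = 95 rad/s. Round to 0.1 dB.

6.3 dB

At ω = 95 rad/s:
zero (1 + j95·0.25) = 1 + j23.75 → |·| ≈ 23.771, ∠ ≈ 87.59°
zero (1 + j95·0.04) = 1 + j3.8 → |·| ≈ 3.9294, ∠ ≈ 75.26°
pole (1 + j95·1) = 1 + j95 → |·| ≈ 95.005, ∠ ≈ 89.40°
pole (1 + j95·0.125) = 1 + j11.875 → |·| ≈ 11.917, ∠ ≈ 85.19°
|T| = 25 · 23.771 · 3.9294 / (95.005 · 11.917) ≈ 2.0625
Gain = 20 log₁₀(2.0625) ≈ 6.29 dB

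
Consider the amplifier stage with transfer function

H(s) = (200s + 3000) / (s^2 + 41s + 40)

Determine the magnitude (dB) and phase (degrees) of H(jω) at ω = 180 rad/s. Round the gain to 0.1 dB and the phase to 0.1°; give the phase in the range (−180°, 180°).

0.7 dB, -81.9°

Substitute s = j180:
Numerator: 200(j180) + 3000 = 3000 + j36000
Denominator: (j180)^2 + 41(j180) + 40 = -32360 + j7380
|N| = √(3000² + 36000²) ≈ 36125, ∠N ≈ 85.24°
|D| = √(32360² + 7380²) ≈ 33191, ∠D ≈ 167.15°
|H| = 36125 / 33191 ≈ 1.0884
Gain = 20 log₁₀(1.0884) ≈ 0.74 dB
∠H = 85.24° − 167.15° = -81.91°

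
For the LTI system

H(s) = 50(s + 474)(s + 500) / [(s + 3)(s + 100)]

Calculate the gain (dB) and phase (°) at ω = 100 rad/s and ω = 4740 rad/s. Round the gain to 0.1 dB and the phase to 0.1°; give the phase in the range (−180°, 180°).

At s = jω = j100:
zero (s+474): 474 + j100 → |·| = √(474²+100²) = √234676 ≈ 484.43, ∠ = arctan(100/474) ≈ 11.91°
zero (s+500): 500 + j100 → |·| = √(500²+100²) = √260000 ≈ 509.9, ∠ = arctan(100/500) ≈ 11.31°
pole (s+3): 3 + j100 → |·| = √(3²+100²) = √10009 ≈ 100.04, ∠ = arctan(100/3) ≈ 88.28°
pole (s+100): 100 + j100 → |·| = √(100²+100²) = √20000 ≈ 141.42, ∠ = arctan(100/100) ≈ 45.00°
|H| = 50 · 2.4701e+05 / 14148 ≈ 872.95
Gain = 20 log₁₀(872.95) ≈ 58.82 dB
∠H = 23.22° − 133.28° = -110.06°

At s = jω = j4740:
zero (s+474): 474 + j4740 → |·| = √(474²+4740²) = √22692276 ≈ 4763.6, ∠ = arctan(4740/474) ≈ 84.29°
zero (s+500): 500 + j4740 → |·| = √(500²+4740²) = √22717600 ≈ 4766.3, ∠ = arctan(4740/500) ≈ 83.98°
pole (s+3): 3 + j4740 → |·| = √(3²+4740²) = √22467609 ≈ 4740, ∠ = arctan(4740/3) ≈ 89.96°
pole (s+100): 100 + j4740 → |·| = √(100²+4740²) = √22477600 ≈ 4741.1, ∠ = arctan(4740/100) ≈ 88.79°
|H| = 50 · 2.2705e+07 / 2.2473e+07 ≈ 50.516
Gain = 20 log₁₀(50.516) ≈ 34.07 dB
∠H = 168.27° − 178.75° = -10.48°

ω = 100: 58.8 dB, -110.1°; ω = 4740: 34.1 dB, -10.5°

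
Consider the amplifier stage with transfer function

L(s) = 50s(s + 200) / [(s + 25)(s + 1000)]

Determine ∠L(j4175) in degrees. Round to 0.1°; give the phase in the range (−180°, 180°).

11.1°

At s = jω = j4175:
zero (s+200): 200 + j4175 → |·| = √(200²+4175²) = √17470625 ≈ 4179.8, ∠ = arctan(4175/200) ≈ 87.26°
zero at origin: s = j4175 → |·| = 4175, ∠ = 90.00°
pole (s+25): 25 + j4175 → |·| = √(25²+4175²) = √17431250 ≈ 4175.1, ∠ = arctan(4175/25) ≈ 89.66°
pole (s+1000): 1000 + j4175 → |·| = √(1000²+4175²) = √18430625 ≈ 4293.1, ∠ = arctan(4175/1000) ≈ 76.53°
∠L = 177.26° − 166.19° = 11.07°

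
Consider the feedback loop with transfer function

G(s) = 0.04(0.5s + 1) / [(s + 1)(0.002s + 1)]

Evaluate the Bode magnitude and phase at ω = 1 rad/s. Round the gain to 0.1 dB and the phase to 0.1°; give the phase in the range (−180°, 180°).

At ω = 1 rad/s:
zero (1 + j1·0.5) = 1 + j0.5 → |·| ≈ 1.118, ∠ ≈ 26.57°
pole (1 + j1·1) = 1 + j1 → |·| ≈ 1.4142, ∠ ≈ 45.00°
pole (1 + j1·0.002) = 1 + j0.002 → |·| ≈ 1, ∠ ≈ 0.11°
|G| = 0.04 · 1.118 / (1.4142 · 1) ≈ 0.031622
Gain = 20 log₁₀(0.031622) ≈ -30.00 dB
∠G = (26.57°) − (45.00° + 0.11°) = -18.54°

-30.0 dB, -18.5°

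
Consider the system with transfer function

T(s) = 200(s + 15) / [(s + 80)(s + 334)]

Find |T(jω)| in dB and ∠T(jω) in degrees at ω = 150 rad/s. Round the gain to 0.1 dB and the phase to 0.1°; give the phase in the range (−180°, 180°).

At s = jω = j150:
zero (s+15): 15 + j150 → |·| = √(15²+150²) = √22725 ≈ 150.75, ∠ = arctan(150/15) ≈ 84.29°
pole (s+80): 80 + j150 → |·| = √(80²+150²) = √28900 ≈ 170, ∠ = arctan(150/80) ≈ 61.93°
pole (s+334): 334 + j150 → |·| = √(334²+150²) = √134056 ≈ 366.14, ∠ = arctan(150/334) ≈ 24.18°
|T| = 200 · 150.75 / 62244 ≈ 0.48438
Gain = 20 log₁₀(0.48438) ≈ -6.30 dB
∠T = 84.29° − 86.11° = -1.82°

-6.3 dB, -1.8°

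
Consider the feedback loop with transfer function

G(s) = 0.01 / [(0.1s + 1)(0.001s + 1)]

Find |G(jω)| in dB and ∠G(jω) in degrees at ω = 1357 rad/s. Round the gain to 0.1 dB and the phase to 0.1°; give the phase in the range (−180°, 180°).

At ω = 1357 rad/s:
pole (1 + j1357·0.1) = 1 + j135.7 → |·| ≈ 135.7, ∠ ≈ 89.58°
pole (1 + j1357·0.001) = 1 + j1.357 → |·| ≈ 1.6857, ∠ ≈ 53.61°
|G| = 0.01 · 1 / (135.7 · 1.6857) ≈ 4.3716e-05
Gain = 20 log₁₀(4.3716e-05) ≈ -87.19 dB
∠G = (0°) − (89.58° + 53.61°) = -143.19°

-87.2 dB, -143.2°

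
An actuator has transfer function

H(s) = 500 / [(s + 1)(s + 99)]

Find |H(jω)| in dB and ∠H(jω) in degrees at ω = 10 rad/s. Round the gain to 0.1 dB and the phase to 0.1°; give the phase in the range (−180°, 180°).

-6.0 dB, -90.1°

At s = jω = j10:
pole (s+1): 1 + j10 → |·| = √(1²+10²) = √101 ≈ 10.05, ∠ = arctan(10/1) ≈ 84.29°
pole (s+99): 99 + j10 → |·| = √(99²+10²) = √9901 ≈ 99.504, ∠ = arctan(10/99) ≈ 5.77°
|H| = 500 / 1000 ≈ 0.5
Gain = 20 log₁₀(0.5) ≈ -6.02 dB
∠H = 0.00° − 90.06° = -90.06°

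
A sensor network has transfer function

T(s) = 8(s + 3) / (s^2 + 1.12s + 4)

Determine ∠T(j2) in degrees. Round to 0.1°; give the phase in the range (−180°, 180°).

At s = jω = j2:
zero (s+3): 3 + j2 → |·| = √(3²+2²) = √13 ≈ 3.6056, ∠ = arctan(2/3) ≈ 33.69°
quadratic: (j2)² + 1.12·j2 + 4 = 0 + j2.24 → |·| ≈ 2.24, ∠ ≈ 90.00°
∠T = 33.69° − 90.00° = -56.31°

-56.3°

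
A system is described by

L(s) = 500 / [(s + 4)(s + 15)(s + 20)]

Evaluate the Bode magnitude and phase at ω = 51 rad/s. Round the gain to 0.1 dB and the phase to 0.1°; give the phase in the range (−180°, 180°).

-49.5 dB, 132.3°

At s = jω = j51:
pole (s+4): 4 + j51 → |·| = √(4²+51²) = √2617 ≈ 51.157, ∠ = arctan(51/4) ≈ 85.52°
pole (s+15): 15 + j51 → |·| = √(15²+51²) = √2826 ≈ 53.16, ∠ = arctan(51/15) ≈ 73.61°
pole (s+20): 20 + j51 → |·| = √(20²+51²) = √3001 ≈ 54.781, ∠ = arctan(51/20) ≈ 68.59°
|L| = 500 / 1.4898e+05 ≈ 0.0033562
Gain = 20 log₁₀(0.0033562) ≈ -49.48 dB
∠L = 0.00° − 227.72° = -227.72° ≡ 132.28° (principal value)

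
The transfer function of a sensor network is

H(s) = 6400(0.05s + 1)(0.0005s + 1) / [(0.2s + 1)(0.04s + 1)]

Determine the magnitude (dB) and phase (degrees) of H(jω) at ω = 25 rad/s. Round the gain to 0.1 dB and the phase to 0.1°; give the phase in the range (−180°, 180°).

63.1 dB, -71.6°

At ω = 25 rad/s:
zero (1 + j25·0.05) = 1 + j1.25 → |·| ≈ 1.6008, ∠ ≈ 51.34°
zero (1 + j25·0.0005) = 1 + j0.0125 → |·| ≈ 1.0001, ∠ ≈ 0.72°
pole (1 + j25·0.2) = 1 + j5 → |·| ≈ 5.099, ∠ ≈ 78.69°
pole (1 + j25·0.04) = 1 + j1 → |·| ≈ 1.4142, ∠ ≈ 45.00°
|H| = 6400 · 1.6008 · 1.0001 / (5.099 · 1.4142) ≈ 1420.9
Gain = 20 log₁₀(1420.9) ≈ 63.05 dB
∠H = (51.34° + 0.72°) − (78.69° + 45.00°) = -71.63°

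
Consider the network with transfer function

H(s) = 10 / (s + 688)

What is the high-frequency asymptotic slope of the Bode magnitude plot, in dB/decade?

-20 dB/decade

Each pole contributes −20 dB/decade at high frequency; each zero contributes +20 dB/decade.
Net: 0 zero(s) − 1 pole(s) → -20 dB/decade.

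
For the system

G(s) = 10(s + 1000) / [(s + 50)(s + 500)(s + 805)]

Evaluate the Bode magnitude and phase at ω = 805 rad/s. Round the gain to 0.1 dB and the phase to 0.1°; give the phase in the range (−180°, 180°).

At s = jω = j805:
zero (s+1000): 1000 + j805 → |·| = √(1000²+805²) = √1648025 ≈ 1283.8, ∠ = arctan(805/1000) ≈ 38.83°
pole (s+50): 50 + j805 → |·| = √(50²+805²) = √650525 ≈ 806.55, ∠ = arctan(805/50) ≈ 86.45°
pole (s+500): 500 + j805 → |·| = √(500²+805²) = √898025 ≈ 947.64, ∠ = arctan(805/500) ≈ 58.15°
pole (s+805): 805 + j805 → |·| = √(805²+805²) = √1296050 ≈ 1138.4, ∠ = arctan(805/805) ≈ 45.00°
|G| = 10 · 1283.8 / 8.701e+08 ≈ 1.4755e-05
Gain = 20 log₁₀(1.4755e-05) ≈ -96.62 dB
∠G = 38.83° − 189.60° = -150.77°

-96.6 dB, -150.8°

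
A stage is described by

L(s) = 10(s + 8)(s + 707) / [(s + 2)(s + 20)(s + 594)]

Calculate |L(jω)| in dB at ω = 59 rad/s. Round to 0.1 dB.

-14.3 dB

At s = jω = j59:
zero (s+8): 8 + j59 → |·| = √(8²+59²) = √3545 ≈ 59.54, ∠ = arctan(59/8) ≈ 82.28°
zero (s+707): 707 + j59 → |·| = √(707²+59²) = √503330 ≈ 709.46, ∠ = arctan(59/707) ≈ 4.77°
pole (s+2): 2 + j59 → |·| = √(2²+59²) = √3485 ≈ 59.034, ∠ = arctan(59/2) ≈ 88.06°
pole (s+20): 20 + j59 → |·| = √(20²+59²) = √3881 ≈ 62.298, ∠ = arctan(59/20) ≈ 71.27°
pole (s+594): 594 + j59 → |·| = √(594²+59²) = √356317 ≈ 596.92, ∠ = arctan(59/594) ≈ 5.67°
|L| = 10 · 42241 / 2.1953e+06 ≈ 0.19242
Gain = 20 log₁₀(0.19242) ≈ -14.31 dB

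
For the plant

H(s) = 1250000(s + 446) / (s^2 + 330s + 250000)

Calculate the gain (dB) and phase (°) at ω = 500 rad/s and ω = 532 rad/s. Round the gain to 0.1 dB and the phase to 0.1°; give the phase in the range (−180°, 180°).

At s = jω = j500:
zero (s+446): 446 + j500 → |·| = √(446²+500²) = √448916 ≈ 670.01, ∠ = arctan(500/446) ≈ 48.27°
quadratic: (j500)² + 330·j500 + 250000 = 0 + j165000 → |·| ≈ 1.65e+05, ∠ ≈ 90.00°
|H| = 1250000 · 670.01 / 1.65e+05 ≈ 5075.8
Gain = 20 log₁₀(5075.8) ≈ 74.11 dB
∠H = 48.27° − 90.00° = -41.73°

At s = jω = j532:
zero (s+446): 446 + j532 → |·| = √(446²+532²) = √481940 ≈ 694.22, ∠ = arctan(532/446) ≈ 50.03°
quadratic: (j532)² + 330·j532 + 250000 = -33024 + j175560 → |·| ≈ 1.7864e+05, ∠ ≈ 100.65°
|H| = 1250000 · 694.22 / 1.7864e+05 ≈ 4857.7
Gain = 20 log₁₀(4857.7) ≈ 73.73 dB
∠H = 50.03° − 100.65° = -50.62°

ω = 500: 74.1 dB, -41.7°; ω = 532: 73.7 dB, -50.6°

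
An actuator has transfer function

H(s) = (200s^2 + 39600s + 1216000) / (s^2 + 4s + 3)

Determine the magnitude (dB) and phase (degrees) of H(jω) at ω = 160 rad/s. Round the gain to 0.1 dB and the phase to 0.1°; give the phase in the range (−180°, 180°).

Substitute s = j160:
Numerator: 200(j160)^2 + 39600(j160) + 1216000 = -3904000 + j6336000
Denominator: (j160)^2 + 4(j160) + 3 = -25597 + j640
|N| = √(3904000² + 6336000²) ≈ 7.4422e+06, ∠N ≈ 121.64°
|D| = √(25597² + 640²) ≈ 25605, ∠D ≈ 178.57°
|H| = 7.4422e+06 / 25605 ≈ 290.65
Gain = 20 log₁₀(290.65) ≈ 49.27 dB
∠H = 121.64° − 178.57° = -56.93°

49.3 dB, -56.9°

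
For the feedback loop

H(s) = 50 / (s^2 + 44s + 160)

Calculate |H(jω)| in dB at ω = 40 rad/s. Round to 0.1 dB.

-33.2 dB

Substitute s = j40:
Numerator: 50 = 50 + j0
Denominator: (j40)^2 + 44(j40) + 160 = -1440 + j1760
|N| = √(50² + 0²) ≈ 50, ∠N ≈ 0.00°
|D| = √(1440² + 1760²) ≈ 2274, ∠D ≈ 129.29°
|H| = 50 / 2274 ≈ 0.021988
Gain = 20 log₁₀(0.021988) ≈ -33.16 dB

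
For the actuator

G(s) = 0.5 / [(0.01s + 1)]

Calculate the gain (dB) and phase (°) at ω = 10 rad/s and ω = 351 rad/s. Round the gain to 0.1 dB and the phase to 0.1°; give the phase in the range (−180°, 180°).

ω = 10: -6.1 dB, -5.7°; ω = 351: -17.3 dB, -74.1°

At ω = 10 rad/s:
pole (1 + j10·0.01) = 1 + j0.1 → |·| ≈ 1.005, ∠ ≈ 5.71°
|G| = 0.5 · 1 / (1.005) ≈ 0.49751
Gain = 20 log₁₀(0.49751) ≈ -6.06 dB
∠G = (0°) − (5.71°) = -5.71°

At ω = 351 rad/s:
pole (1 + j351·0.01) = 1 + j3.51 → |·| ≈ 3.6497, ∠ ≈ 74.10°
|G| = 0.5 · 1 / (3.6497) ≈ 0.137
Gain = 20 log₁₀(0.137) ≈ -17.27 dB
∠G = (0°) − (74.10°) = -74.10°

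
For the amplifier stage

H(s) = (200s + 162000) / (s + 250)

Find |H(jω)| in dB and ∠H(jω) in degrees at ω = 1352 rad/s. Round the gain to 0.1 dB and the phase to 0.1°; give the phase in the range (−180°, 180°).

47.2 dB, -20.5°

Substitute s = j1352:
Numerator: 200(j1352) + 162000 = 162000 + j270400
Denominator: (j1352) + 250 = 250 + j1352
|N| = √(162000² + 270400²) ≈ 3.1521e+05, ∠N ≈ 59.07°
|D| = √(250² + 1352²) ≈ 1374.9, ∠D ≈ 79.52°
|H| = 3.1521e+05 / 1374.9 ≈ 229.26
Gain = 20 log₁₀(229.26) ≈ 47.21 dB
∠H = 59.07° − 79.52° = -20.45°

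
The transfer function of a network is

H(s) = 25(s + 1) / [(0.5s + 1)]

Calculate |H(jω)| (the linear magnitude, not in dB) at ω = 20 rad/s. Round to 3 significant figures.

At ω = 20 rad/s:
zero (1 + j20·1) = 1 + j20 → |·| ≈ 20.025, ∠ ≈ 87.14°
pole (1 + j20·0.5) = 1 + j10 → |·| ≈ 10.05, ∠ ≈ 84.29°
|H| = 25 · 20.025 / (10.05) ≈ 49.813

49.8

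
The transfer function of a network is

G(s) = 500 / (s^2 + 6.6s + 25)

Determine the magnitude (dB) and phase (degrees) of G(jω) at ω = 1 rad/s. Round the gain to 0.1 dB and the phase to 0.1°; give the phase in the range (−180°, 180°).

At s = jω = j1:
quadratic: (j1)² + 6.6·j1 + 25 = 24 + j6.6 → |·| ≈ 24.891, ∠ ≈ 15.38°
|G| = 500 / 24.891 ≈ 20.088
Gain = 20 log₁₀(20.088) ≈ 26.06 dB
∠G = 0.00° − 15.38° = -15.38°

26.1 dB, -15.4°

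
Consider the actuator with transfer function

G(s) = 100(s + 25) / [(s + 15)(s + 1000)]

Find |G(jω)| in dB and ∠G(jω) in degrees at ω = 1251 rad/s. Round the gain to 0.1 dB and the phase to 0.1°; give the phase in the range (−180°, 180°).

-24.1 dB, -51.8°

At s = jω = j1251:
zero (s+25): 25 + j1251 → |·| = √(25²+1251²) = √1565626 ≈ 1251.2, ∠ = arctan(1251/25) ≈ 88.86°
pole (s+15): 15 + j1251 → |·| = √(15²+1251²) = √1565226 ≈ 1251.1, ∠ = arctan(1251/15) ≈ 89.31°
pole (s+1000): 1000 + j1251 → |·| = √(1000²+1251²) = √2565001 ≈ 1601.6, ∠ = arctan(1251/1000) ≈ 51.36°
|G| = 100 · 1251.2 / 2.0038e+06 ≈ 0.062441
Gain = 20 log₁₀(0.062441) ≈ -24.09 dB
∠G = 88.86° − 140.67° = -51.81°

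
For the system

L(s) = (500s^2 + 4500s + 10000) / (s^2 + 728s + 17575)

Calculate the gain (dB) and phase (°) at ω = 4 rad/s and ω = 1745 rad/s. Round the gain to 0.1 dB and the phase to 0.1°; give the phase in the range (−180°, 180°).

Substitute s = j4:
Numerator: 500(j4)^2 + 4500(j4) + 10000 = 2000 + j18000
Denominator: (j4)^2 + 728(j4) + 17575 = 17559 + j2912
|N| = √(2000² + 18000²) ≈ 18111, ∠N ≈ 83.66°
|D| = √(17559² + 2912²) ≈ 17799, ∠D ≈ 9.42°
|L| = 18111 / 17799 ≈ 1.0175
Gain = 20 log₁₀(1.0175) ≈ 0.15 dB
∠L = 83.66° − 9.42° = 74.24°

Substitute s = j1745:
Numerator: 500(j1745)^2 + 4500(j1745) + 10000 = -1522502500 + j7852500
Denominator: (j1745)^2 + 728(j1745) + 17575 = -3027450 + j1270360
|N| = √(1522502500² + 7852500²) ≈ 1.5225e+09, ∠N ≈ 179.70°
|D| = √(3027450² + 1270360²) ≈ 3.2832e+06, ∠D ≈ 157.24°
|L| = 1.5225e+09 / 3.2832e+06 ≈ 463.72
Gain = 20 log₁₀(463.72) ≈ 53.33 dB
∠L = 179.70° − 157.24° = 22.46°

ω = 4: 0.2 dB, 74.2°; ω = 1745: 53.3 dB, 22.5°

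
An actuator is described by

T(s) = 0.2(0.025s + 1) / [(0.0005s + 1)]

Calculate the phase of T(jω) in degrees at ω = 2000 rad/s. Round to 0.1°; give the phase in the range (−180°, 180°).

43.9°

At ω = 2000 rad/s:
zero (1 + j2000·0.025) = 1 + j50 → |·| ≈ 50.01, ∠ ≈ 88.85°
pole (1 + j2000·0.0005) = 1 + j1 → |·| ≈ 1.4142, ∠ ≈ 45.00°
∠T = (88.85°) − (45.00°) = 43.85°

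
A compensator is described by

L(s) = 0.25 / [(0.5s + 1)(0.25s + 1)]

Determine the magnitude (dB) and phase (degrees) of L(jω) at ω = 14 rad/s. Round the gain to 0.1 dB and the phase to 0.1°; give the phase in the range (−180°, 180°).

At ω = 14 rad/s:
pole (1 + j14·0.5) = 1 + j7 → |·| ≈ 7.0711, ∠ ≈ 81.87°
pole (1 + j14·0.25) = 1 + j3.5 → |·| ≈ 3.6401, ∠ ≈ 74.05°
|L| = 0.25 · 1 / (7.0711 · 3.6401) ≈ 0.0097127
Gain = 20 log₁₀(0.0097127) ≈ -40.25 dB
∠L = (0°) − (81.87° + 74.05°) = -155.92°

-40.3 dB, -155.9°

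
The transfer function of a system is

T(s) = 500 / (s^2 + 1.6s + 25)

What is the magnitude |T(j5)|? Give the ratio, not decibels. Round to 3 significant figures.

At s = jω = j5:
quadratic: (j5)² + 1.6·j5 + 25 = 0 + j8 → |·| ≈ 8, ∠ ≈ 90.00°
|T| = 500 / 8 ≈ 62.5

62.5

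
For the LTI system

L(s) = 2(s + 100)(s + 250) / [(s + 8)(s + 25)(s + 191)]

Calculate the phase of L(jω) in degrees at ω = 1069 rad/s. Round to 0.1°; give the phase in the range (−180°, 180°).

-96.6°

At s = jω = j1069:
zero (s+100): 100 + j1069 → |·| = √(100²+1069²) = √1152761 ≈ 1073.7, ∠ = arctan(1069/100) ≈ 84.66°
zero (s+250): 250 + j1069 → |·| = √(250²+1069²) = √1205261 ≈ 1097.8, ∠ = arctan(1069/250) ≈ 76.84°
pole (s+8): 8 + j1069 → |·| = √(8²+1069²) = √1142825 ≈ 1069, ∠ = arctan(1069/8) ≈ 89.57°
pole (s+25): 25 + j1069 → |·| = √(25²+1069²) = √1143386 ≈ 1069.3, ∠ = arctan(1069/25) ≈ 88.66°
pole (s+191): 191 + j1069 → |·| = √(191²+1069²) = √1179242 ≈ 1085.9, ∠ = arctan(1069/191) ≈ 79.87°
∠L = 161.50° − 258.10° = -96.60°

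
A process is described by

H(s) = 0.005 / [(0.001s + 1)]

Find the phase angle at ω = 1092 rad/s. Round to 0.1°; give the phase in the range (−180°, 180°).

-47.5°

At ω = 1092 rad/s:
pole (1 + j1092·0.001) = 1 + j1.092 → |·| ≈ 1.4807, ∠ ≈ 47.52°
∠H = (0°) − (47.52°) = -47.52°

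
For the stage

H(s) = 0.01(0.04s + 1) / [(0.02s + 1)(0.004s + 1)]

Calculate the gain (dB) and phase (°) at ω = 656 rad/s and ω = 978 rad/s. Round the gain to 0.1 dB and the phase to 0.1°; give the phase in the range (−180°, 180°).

At ω = 656 rad/s:
zero (1 + j656·0.04) = 1 + j26.24 → |·| ≈ 26.259, ∠ ≈ 87.82°
pole (1 + j656·0.02) = 1 + j13.12 → |·| ≈ 13.158, ∠ ≈ 85.64°
pole (1 + j656·0.004) = 1 + j2.624 → |·| ≈ 2.8081, ∠ ≈ 69.14°
|H| = 0.01 · 26.259 / (13.158 · 2.8081) ≈ 0.0071068
Gain = 20 log₁₀(0.0071068) ≈ -42.97 dB
∠H = (87.82°) − (85.64° + 69.14°) = -66.96°

At ω = 978 rad/s:
zero (1 + j978·0.04) = 1 + j39.12 → |·| ≈ 39.133, ∠ ≈ 88.54°
pole (1 + j978·0.02) = 1 + j19.56 → |·| ≈ 19.586, ∠ ≈ 87.07°
pole (1 + j978·0.004) = 1 + j3.912 → |·| ≈ 4.0378, ∠ ≈ 75.66°
|H| = 0.01 · 39.133 / (19.586 · 4.0378) ≈ 0.0049483
Gain = 20 log₁₀(0.0049483) ≈ -46.11 dB
∠H = (88.54°) − (87.07° + 75.66°) = -74.19°

ω = 656: -43.0 dB, -67.0°; ω = 978: -46.1 dB, -74.2°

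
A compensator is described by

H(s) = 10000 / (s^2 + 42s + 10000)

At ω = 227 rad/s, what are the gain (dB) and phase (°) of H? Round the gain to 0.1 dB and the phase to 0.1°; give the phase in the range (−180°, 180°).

-12.6 dB, -167.1°

At s = jω = j227:
quadratic: (j227)² + 42·j227 + 10000 = -41529 + j9534 → |·| ≈ 42609, ∠ ≈ 167.07°
|H| = 10000 / 42609 ≈ 0.23469
Gain = 20 log₁₀(0.23469) ≈ -12.59 dB
∠H = 0.00° − 167.07° = -167.07°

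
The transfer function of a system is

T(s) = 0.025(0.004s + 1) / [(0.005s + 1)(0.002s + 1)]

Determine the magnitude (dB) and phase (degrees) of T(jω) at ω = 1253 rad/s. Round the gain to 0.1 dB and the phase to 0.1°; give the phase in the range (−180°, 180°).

-42.5 dB, -70.5°

At ω = 1253 rad/s:
zero (1 + j1253·0.004) = 1 + j5.012 → |·| ≈ 5.1108, ∠ ≈ 78.72°
pole (1 + j1253·0.005) = 1 + j6.265 → |·| ≈ 6.3443, ∠ ≈ 80.93°
pole (1 + j1253·0.002) = 1 + j2.506 → |·| ≈ 2.6982, ∠ ≈ 68.25°
|T| = 0.025 · 5.1108 / (6.3443 · 2.6982) ≈ 0.007464
Gain = 20 log₁₀(0.007464) ≈ -42.54 dB
∠T = (78.72°) − (80.93° + 68.25°) = -70.46°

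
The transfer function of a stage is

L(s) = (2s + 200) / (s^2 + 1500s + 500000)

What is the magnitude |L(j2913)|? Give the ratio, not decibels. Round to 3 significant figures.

0.000640

Substitute s = j2913:
Numerator: 2(j2913) + 200 = 200 + j5826
Denominator: (j2913)^2 + 1500(j2913) + 500000 = -7985569 + j4369500
|N| = √(200² + 5826²) ≈ 5829.4, ∠N ≈ 88.03°
|D| = √(7985569² + 4369500²) ≈ 9.1028e+06, ∠D ≈ 151.31°
|L| = 5829.4 / 9.1028e+06 ≈ 0.0006404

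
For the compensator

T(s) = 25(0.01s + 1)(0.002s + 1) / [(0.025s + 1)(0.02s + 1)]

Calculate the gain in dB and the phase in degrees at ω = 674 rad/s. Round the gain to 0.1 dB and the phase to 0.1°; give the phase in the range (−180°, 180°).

2.0 dB, -37.4°

At ω = 674 rad/s:
zero (1 + j674·0.01) = 1 + j6.74 → |·| ≈ 6.8138, ∠ ≈ 81.56°
zero (1 + j674·0.002) = 1 + j1.348 → |·| ≈ 1.6784, ∠ ≈ 53.43°
pole (1 + j674·0.025) = 1 + j16.85 → |·| ≈ 16.88, ∠ ≈ 86.60°
pole (1 + j674·0.02) = 1 + j13.48 → |·| ≈ 13.517, ∠ ≈ 85.76°
|T| = 25 · 6.8138 · 1.6784 / (16.88 · 13.517) ≈ 1.2531
Gain = 20 log₁₀(1.2531) ≈ 1.96 dB
∠T = (81.56° + 53.43°) − (86.60° + 85.76°) = -37.37°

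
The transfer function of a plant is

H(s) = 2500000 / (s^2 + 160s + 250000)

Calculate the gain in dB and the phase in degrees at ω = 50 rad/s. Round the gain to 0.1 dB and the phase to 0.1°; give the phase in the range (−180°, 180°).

At s = jω = j50:
quadratic: (j50)² + 160·j50 + 250000 = 247500 + j8000 → |·| ≈ 2.4763e+05, ∠ ≈ 1.85°
|H| = 2500000 / 2.4763e+05 ≈ 10.096
Gain = 20 log₁₀(10.096) ≈ 20.08 dB
∠H = 0.00° − 1.85° = -1.85°

20.1 dB, -1.9°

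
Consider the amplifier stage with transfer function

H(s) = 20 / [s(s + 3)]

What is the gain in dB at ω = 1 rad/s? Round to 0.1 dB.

At s = jω = j1:
pole (s+3): 3 + j1 → |·| = √(3²+1²) = √10 ≈ 3.1623, ∠ = arctan(1/3) ≈ 18.43°
pole at origin: |s| = 1, ∠ = 90.00° (in denominator)
|H| = 20 / 3.1623 ≈ 6.3245
Gain = 20 log₁₀(6.3245) ≈ 16.02 dB

16.0 dB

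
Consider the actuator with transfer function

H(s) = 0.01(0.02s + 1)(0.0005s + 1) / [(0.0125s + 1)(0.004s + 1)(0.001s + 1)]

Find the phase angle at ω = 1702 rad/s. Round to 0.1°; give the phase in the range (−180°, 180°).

-99.8°

At ω = 1702 rad/s:
zero (1 + j1702·0.02) = 1 + j34.04 → |·| ≈ 34.055, ∠ ≈ 88.32°
zero (1 + j1702·0.0005) = 1 + j0.851 → |·| ≈ 1.3131, ∠ ≈ 40.40°
pole (1 + j1702·0.0125) = 1 + j21.275 → |·| ≈ 21.298, ∠ ≈ 87.31°
pole (1 + j1702·0.004) = 1 + j6.808 → |·| ≈ 6.8811, ∠ ≈ 81.64°
pole (1 + j1702·0.001) = 1 + j1.702 → |·| ≈ 1.974, ∠ ≈ 59.56°
∠H = (88.32° + 40.40°) − (87.31° + 81.64° + 59.56°) = -99.79°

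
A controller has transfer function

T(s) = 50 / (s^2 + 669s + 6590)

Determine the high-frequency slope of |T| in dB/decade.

Each pole contributes −20 dB/decade at high frequency; each zero contributes +20 dB/decade.
Net: 0 zero(s) − 2 pole(s) → -40 dB/decade.

-40 dB/decade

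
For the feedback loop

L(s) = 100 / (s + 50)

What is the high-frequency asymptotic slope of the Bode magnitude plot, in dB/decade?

-20 dB/decade

Each pole contributes −20 dB/decade at high frequency; each zero contributes +20 dB/decade.
Net: 0 zero(s) − 1 pole(s) → -20 dB/decade.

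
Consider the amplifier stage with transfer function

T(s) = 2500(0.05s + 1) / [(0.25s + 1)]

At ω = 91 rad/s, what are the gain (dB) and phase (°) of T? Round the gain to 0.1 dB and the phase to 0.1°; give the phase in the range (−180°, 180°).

At ω = 91 rad/s:
zero (1 + j91·0.05) = 1 + j4.55 → |·| ≈ 4.6586, ∠ ≈ 77.60°
pole (1 + j91·0.25) = 1 + j22.75 → |·| ≈ 22.772, ∠ ≈ 87.48°
|T| = 2500 · 4.6586 / (22.772) ≈ 511.44
Gain = 20 log₁₀(511.44) ≈ 54.18 dB
∠T = (77.60°) − (87.48°) = -9.88°

54.2 dB, -9.9°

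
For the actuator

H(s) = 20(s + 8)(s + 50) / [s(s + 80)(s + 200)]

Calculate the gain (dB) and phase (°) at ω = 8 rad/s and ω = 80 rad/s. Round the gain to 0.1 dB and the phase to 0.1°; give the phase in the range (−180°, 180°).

ω = 8: -21.0 dB, -43.9°; ω = 80: -22.2 dB, -14.5°

At s = jω = j8:
zero (s+8): 8 + j8 → |·| = √(8²+8²) = √128 ≈ 11.314, ∠ = arctan(8/8) ≈ 45.00°
zero (s+50): 50 + j8 → |·| = √(50²+8²) = √2564 ≈ 50.636, ∠ = arctan(8/50) ≈ 9.09°
pole (s+80): 80 + j8 → |·| = √(80²+8²) = √6464 ≈ 80.399, ∠ = arctan(8/80) ≈ 5.71°
pole (s+200): 200 + j8 → |·| = √(200²+8²) = √40064 ≈ 200.16, ∠ = arctan(8/200) ≈ 2.29°
pole at origin: |s| = 8, ∠ = 90.00° (in denominator)
|H| = 20 · 572.9 / 1.2874e+05 ≈ 0.089001
Gain = 20 log₁₀(0.089001) ≈ -21.01 dB
∠H = 54.09° − 98.00° = -43.91°

At s = jω = j80:
zero (s+8): 8 + j80 → |·| = √(8²+80²) = √6464 ≈ 80.399, ∠ = arctan(80/8) ≈ 84.29°
zero (s+50): 50 + j80 → |·| = √(50²+80²) = √8900 ≈ 94.34, ∠ = arctan(80/50) ≈ 57.99°
pole (s+80): 80 + j80 → |·| = √(80²+80²) = √12800 ≈ 113.14, ∠ = arctan(80/80) ≈ 45.00°
pole (s+200): 200 + j80 → |·| = √(200²+80²) = √46400 ≈ 215.41, ∠ = arctan(80/200) ≈ 21.80°
pole at origin: |s| = 80, ∠ = 90.00° (in denominator)
|H| = 20 · 7584.8 / 1.9497e+06 ≈ 0.077805
Gain = 20 log₁₀(0.077805) ≈ -22.18 dB
∠H = 142.28° − 156.80° = -14.52°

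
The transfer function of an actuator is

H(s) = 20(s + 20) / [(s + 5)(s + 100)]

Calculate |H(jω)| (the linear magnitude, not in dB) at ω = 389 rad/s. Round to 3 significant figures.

At s = jω = j389:
zero (s+20): 20 + j389 → |·| = √(20²+389²) = √151721 ≈ 389.51, ∠ = arctan(389/20) ≈ 87.06°
pole (s+5): 5 + j389 → |·| = √(5²+389²) = √151346 ≈ 389.03, ∠ = arctan(389/5) ≈ 89.26°
pole (s+100): 100 + j389 → |·| = √(100²+389²) = √161321 ≈ 401.65, ∠ = arctan(389/100) ≈ 75.58°
|H| = 20 · 389.51 / 1.5625e+05 ≈ 0.049857

0.0499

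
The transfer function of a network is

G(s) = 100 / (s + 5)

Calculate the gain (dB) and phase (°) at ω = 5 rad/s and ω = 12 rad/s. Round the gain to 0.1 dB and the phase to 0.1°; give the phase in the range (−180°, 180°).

Substitute s = j5:
Numerator: 100 = 100 + j0
Denominator: (j5) + 5 = 5 + j5
|N| = √(100² + 0²) ≈ 100, ∠N ≈ 0.00°
|D| = √(5² + 5²) ≈ 7.0711, ∠D ≈ 45.00°
|G| = 100 / 7.0711 ≈ 14.142
Gain = 20 log₁₀(14.142) ≈ 23.01 dB
∠G = 0.00° − 45.00° = -45.00°

Substitute s = j12:
Numerator: 100 = 100 + j0
Denominator: (j12) + 5 = 5 + j12
|N| = √(100² + 0²) ≈ 100, ∠N ≈ 0.00°
|D| = √(5² + 12²) ≈ 13, ∠D ≈ 67.38°
|G| = 100 / 13 ≈ 7.6923
Gain = 20 log₁₀(7.6923) ≈ 17.72 dB
∠G = 0.00° − 67.38° = -67.38°

ω = 5: 23.0 dB, -45.0°; ω = 12: 17.7 dB, -67.4°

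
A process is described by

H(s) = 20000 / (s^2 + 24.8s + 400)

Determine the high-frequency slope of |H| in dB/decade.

Each pole contributes −20 dB/decade at high frequency; each zero contributes +20 dB/decade.
Net: 0 zero(s) − 2 pole(s) → -40 dB/decade.

-40 dB/decade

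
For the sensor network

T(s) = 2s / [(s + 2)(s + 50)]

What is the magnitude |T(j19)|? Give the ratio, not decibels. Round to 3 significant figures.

At s = jω = j19:
zero at origin: s = j19 → |·| = 19, ∠ = 90.00°
pole (s+2): 2 + j19 → |·| = √(2²+19²) = √365 ≈ 19.105, ∠ = arctan(19/2) ≈ 83.99°
pole (s+50): 50 + j19 → |·| = √(50²+19²) = √2861 ≈ 53.488, ∠ = arctan(19/50) ≈ 20.81°
|T| = 2 · 19 / 1021.9 ≈ 0.037186

0.0372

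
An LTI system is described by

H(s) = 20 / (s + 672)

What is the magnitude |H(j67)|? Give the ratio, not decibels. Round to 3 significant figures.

0.0296

At s = jω = j67:
pole (s+672): 672 + j67 → |·| = √(672²+67²) = √456073 ≈ 675.33, ∠ = arctan(67/672) ≈ 5.69°
|H| = 20 / 675.33 ≈ 0.029615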